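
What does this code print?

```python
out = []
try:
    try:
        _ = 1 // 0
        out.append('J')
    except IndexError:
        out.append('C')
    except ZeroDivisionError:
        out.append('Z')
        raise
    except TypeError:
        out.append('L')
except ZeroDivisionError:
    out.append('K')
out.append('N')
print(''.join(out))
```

Execution trace: 'Z' (inner except ZeroDivisionError) → 'K' (outer except ZeroDivisionError) → 'N' (after the try/except). Output: ZKN

Answer: ZKN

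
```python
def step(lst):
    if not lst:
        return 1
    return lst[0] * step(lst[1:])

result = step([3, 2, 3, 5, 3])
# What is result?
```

Product over [3, 2, 3, 5, 3] = 3 * 2 * 3 * 5 * 3 = 270

Answer: 270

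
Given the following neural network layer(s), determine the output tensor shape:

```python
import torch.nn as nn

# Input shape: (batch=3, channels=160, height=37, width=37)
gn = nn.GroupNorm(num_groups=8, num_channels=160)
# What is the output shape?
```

Input: (3, 160, 37, 37) -> Output: (3, 160, 37, 37)

Answer: (3, 160, 37, 37)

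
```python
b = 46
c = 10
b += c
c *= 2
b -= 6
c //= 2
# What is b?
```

Trace:
`b = 46` → b = 46
`c = 10` → c = 10
`b += c` → b = 56
`c *= 2` → c = 20
`b -= 6` → b = 50
`c //= 2` → c = 10
So b = 50

Answer: 50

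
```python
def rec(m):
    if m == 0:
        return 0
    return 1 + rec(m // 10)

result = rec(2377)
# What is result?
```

Count of digits of 2377: 4

Answer: 4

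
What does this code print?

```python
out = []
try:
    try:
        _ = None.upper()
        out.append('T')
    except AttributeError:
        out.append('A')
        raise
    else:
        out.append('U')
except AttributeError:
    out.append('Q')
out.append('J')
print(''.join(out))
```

Execution trace: 'A' (inner except AttributeError) → 'Q' (outer except AttributeError) → 'J' (after the try/except). Output: AQJ

Answer: AQJ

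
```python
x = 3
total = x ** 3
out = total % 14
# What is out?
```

Trace:
`x = 3` → x = 3
`total = x ** 3` → total = 27
`out = total % 14` → out = 13
So out = 13

Answer: 13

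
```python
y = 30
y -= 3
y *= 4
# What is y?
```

Trace:
`y = 30` → y = 30
`y -= 3` → y = 27
`y *= 4` → y = 108
So y = 108

Answer: 108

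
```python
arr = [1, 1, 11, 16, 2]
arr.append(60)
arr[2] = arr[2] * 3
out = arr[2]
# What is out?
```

Trace:
`arr = [1, 1, 11, 16, 2]` → arr = [1, 1, 11, 16, 2]
`arr.append(60)` → arr = [1, 1, 11, 16, 2, 60]
`arr[2] = arr[2] * 3` → arr = [1, 1, 33, 16, 2, 60]
`out = arr[2]` → out = 33
So out = 33

Answer: 33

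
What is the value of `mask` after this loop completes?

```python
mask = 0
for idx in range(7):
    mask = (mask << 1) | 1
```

Build 7 consecutive 1-bits: 0b1111111
`mask` takes the values: 0 → 1 → 3 → 7 → 15 → 31 → 63 → 127

Answer: 127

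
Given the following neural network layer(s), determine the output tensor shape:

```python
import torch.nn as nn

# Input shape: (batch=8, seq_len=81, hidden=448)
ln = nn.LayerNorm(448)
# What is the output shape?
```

Input: (8, 81, 448) -> Output: (8, 81, 448)

Answer: (8, 81, 448)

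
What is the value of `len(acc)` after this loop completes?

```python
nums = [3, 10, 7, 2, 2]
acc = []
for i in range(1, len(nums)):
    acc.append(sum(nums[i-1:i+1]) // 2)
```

Number of 2-element averages
`acc` takes the values: [] → [6] → [6, 8] → [6, 8, 4] → [6, 8, 4, 2]
So `len(acc)` = 4

Answer: 4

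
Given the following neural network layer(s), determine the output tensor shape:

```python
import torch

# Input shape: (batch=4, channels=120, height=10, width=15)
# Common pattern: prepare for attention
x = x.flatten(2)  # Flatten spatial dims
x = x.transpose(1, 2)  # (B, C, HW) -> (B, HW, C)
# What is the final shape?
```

Input: (4, 120, 10, 15) -> after flatten(2): (4, 120, 150) -> Output: (4, 150, 120)

Answer: (4, 150, 120)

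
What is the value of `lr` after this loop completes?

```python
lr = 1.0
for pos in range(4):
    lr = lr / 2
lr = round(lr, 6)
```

Halving LR 4 times: 1 / 2^4
`lr` takes the values: 1.0 → 0.5 → 0.25 → 0.125 → 0.0625

Answer: 0.0625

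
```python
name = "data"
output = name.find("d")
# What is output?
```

Trace:
`name = "data"` → name = 'data'
`output = name.find("d")` → output = 0
So output = 0

Answer: 0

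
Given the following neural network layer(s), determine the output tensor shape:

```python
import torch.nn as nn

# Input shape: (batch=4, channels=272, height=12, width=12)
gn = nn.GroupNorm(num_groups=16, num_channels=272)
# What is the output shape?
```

Input: (4, 272, 12, 12) -> Output: (4, 272, 12, 12)

Answer: (4, 272, 12, 12)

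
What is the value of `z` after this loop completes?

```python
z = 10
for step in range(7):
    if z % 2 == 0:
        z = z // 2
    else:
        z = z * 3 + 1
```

Collatz-style transformation from 10
`z` takes the values: 10 → 5 → 16 → 8 → 4 → 2 → 1 → 4

Answer: 4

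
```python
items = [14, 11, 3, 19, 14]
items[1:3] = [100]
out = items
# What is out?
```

Trace:
`items = [14, 11, 3, 19, 14]` → items = [14, 11, 3, 19, 14]
`items[1:3] = [100]` → items = [14, 100, 19, 14]
`out = items` → out = [14, 100, 19, 14]
So out = [14, 100, 19, 14]

Answer: [14, 100, 19, 14]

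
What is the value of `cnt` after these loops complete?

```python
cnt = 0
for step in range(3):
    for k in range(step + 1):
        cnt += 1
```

Triangle: 1 + 2 + ... + 3
`cnt` takes the values: 0 → 1 → 2 → 3 → 4 → 5 → 6

Answer: 6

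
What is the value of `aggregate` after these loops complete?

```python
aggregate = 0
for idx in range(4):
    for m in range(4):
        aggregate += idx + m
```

Sum of all idx+m for idx,m in 4x4
`aggregate` takes the values: 0 → 1 → 3 → 6 → 7 → 9 → 12 → 16 → 18 → 21 → 25 → 30 → 33 → 37 → 42 → 48

Answer: 48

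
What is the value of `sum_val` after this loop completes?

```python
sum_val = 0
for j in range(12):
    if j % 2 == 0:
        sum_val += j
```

Sum of even numbers 0 to 11
`sum_val` takes the values: 0 → 2 → 6 → 12 → 20 → 30

Answer: 30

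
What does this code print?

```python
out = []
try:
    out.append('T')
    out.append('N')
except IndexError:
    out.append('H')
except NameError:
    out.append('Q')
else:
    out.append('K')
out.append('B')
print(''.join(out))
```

Execution trace: 'T' (try body) → 'N' (try body, no exception) → 'K' (else) → 'B' (after the try/except). Output: TNKB

Answer: TNKB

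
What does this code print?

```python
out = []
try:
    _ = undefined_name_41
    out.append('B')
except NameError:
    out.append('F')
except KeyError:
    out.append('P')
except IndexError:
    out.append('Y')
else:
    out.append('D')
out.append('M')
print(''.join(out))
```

Execution trace: 'F' (except NameError) → 'M' (after the try/except). Output: FM

Answer: FM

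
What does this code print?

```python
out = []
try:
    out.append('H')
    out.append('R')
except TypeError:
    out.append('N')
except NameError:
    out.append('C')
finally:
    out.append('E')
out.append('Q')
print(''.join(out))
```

Execution trace: 'H' (try body) → 'R' (try body, no exception) → 'E' (finally) → 'Q' (after the try/except). Output: HREQ

Answer: HREQ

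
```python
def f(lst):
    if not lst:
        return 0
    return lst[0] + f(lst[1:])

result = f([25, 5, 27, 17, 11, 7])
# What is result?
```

25 + 5 + 27 + 17 + 11 + 7 + 0 = 92

Answer: 92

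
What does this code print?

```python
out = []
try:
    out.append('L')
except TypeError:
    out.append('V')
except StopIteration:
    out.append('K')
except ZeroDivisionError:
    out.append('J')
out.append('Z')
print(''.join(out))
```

Execution trace: 'L' (try body, no exception) → 'Z' (after the try/except). Output: LZ

Answer: LZ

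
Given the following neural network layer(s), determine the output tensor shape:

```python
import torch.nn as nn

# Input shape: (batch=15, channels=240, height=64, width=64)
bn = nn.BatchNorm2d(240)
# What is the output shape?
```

Input: (15, 240, 64, 64) -> Output: (15, 240, 64, 64)

Answer: (15, 240, 64, 64)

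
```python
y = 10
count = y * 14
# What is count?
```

Trace:
`y = 10` → y = 10
`count = y * 14` → count = 140
So count = 140

Answer: 140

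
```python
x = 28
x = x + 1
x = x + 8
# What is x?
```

Trace:
`x = 28` → x = 28
`x = x + 1` → x = 29
`x = x + 8` → x = 37
So x = 37

Answer: 37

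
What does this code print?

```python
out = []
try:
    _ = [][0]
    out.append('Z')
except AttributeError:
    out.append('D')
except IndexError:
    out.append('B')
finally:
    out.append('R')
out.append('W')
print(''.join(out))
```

Execution trace: 'B' (except IndexError) → 'R' (finally) → 'W' (after the try/except). Output: BRW

Answer: BRW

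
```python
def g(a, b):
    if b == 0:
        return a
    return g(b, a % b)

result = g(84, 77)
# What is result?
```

g(84, 77) -> g(77, 7) -> g(7, 0) -> 7

Answer: 7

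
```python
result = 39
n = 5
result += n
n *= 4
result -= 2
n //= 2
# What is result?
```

Trace:
`result = 39` → result = 39
`n = 5` → n = 5
`result += n` → result = 44
`n *= 4` → n = 20
`result -= 2` → result = 42
`n //= 2` → n = 10
So result = 42

Answer: 42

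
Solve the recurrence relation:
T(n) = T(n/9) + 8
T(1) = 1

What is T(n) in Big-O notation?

Each step divides n by 9 and adds 8. After log_9(n) steps we reach T(1)=1. So T(n) = 8·log_9(n) + 1 = O(log n).

Answer: O(log n)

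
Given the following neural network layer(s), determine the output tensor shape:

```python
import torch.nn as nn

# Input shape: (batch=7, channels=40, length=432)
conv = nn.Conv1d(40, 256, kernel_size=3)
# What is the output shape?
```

Input: (7, 40, 432) -> Output: (7, 256, 430)

Answer: (7, 256, 430)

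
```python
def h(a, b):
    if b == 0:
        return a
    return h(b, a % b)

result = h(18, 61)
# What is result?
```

h(18, 61) -> h(61, 18) -> h(18, 7) -> h(7, 4) -> h(4, 3) -> h(3, 1) -> h(1, 0) -> 1

Answer: 1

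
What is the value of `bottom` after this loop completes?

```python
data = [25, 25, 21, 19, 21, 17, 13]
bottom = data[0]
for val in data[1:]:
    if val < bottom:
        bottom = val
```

Minimum of [25, 25, 21, 19, 21, 17, 13]
`bottom` takes the values: 25 → 21 → 19 → 17 → 13

Answer: 13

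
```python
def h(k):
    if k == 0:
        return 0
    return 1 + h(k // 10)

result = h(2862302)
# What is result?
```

Count of digits of 2862302: 7

Answer: 7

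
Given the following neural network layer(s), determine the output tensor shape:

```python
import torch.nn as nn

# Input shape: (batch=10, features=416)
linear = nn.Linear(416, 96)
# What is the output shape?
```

Input: (10, 416) -> Output: (10, 96)

Answer: (10, 96)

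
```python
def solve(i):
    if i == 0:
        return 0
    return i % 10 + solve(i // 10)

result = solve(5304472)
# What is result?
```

Sum of digits of 5304472: 2 + 7 + 4 + 4 + 0 + 3 + 5 = 25

Answer: 25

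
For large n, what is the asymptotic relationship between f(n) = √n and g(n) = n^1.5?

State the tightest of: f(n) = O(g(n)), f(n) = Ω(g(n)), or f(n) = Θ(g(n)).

√n vs n^1.5: f(n) = O(g(n)) but not Ω(g(n)) — n^1.5 grows strictly faster than √n.

Answer: f(n) = O(g(n)) but not Ω(g(n)) — n^1.5 grows strictly faster than √n.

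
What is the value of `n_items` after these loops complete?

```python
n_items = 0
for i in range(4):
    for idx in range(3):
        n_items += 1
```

4 * 3 = 12
`n_items` takes the values: 0 → 1 → 2 → 3 → 4 → 5 → 6 → 7 → 8 → 9 → 10 → 11 → 12

Answer: 12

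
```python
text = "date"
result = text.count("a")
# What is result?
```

Trace:
`text = "date"` → text = 'date'
`result = text.count("a")` → result = 1
So result = 1

Answer: 1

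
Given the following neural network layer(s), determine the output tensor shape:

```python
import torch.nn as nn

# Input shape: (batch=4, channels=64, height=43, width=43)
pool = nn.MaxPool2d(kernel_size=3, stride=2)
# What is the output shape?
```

Input: (4, 64, 43, 43) -> Output: (4, 64, 21, 21)

Answer: (4, 64, 21, 21)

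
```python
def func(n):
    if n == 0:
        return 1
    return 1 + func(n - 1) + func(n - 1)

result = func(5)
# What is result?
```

func(n) = 1 + 2·func(n-1), func(0)=1. Closed form: (1+1)·2^5 - 1 = 63.

Answer: 63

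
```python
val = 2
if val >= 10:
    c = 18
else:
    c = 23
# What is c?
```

Trace:
`val = 2` → val = 2
`if val >= 10: ...` → val >= 10 is False, take else branch → c = 23
So c = 23

Answer: 23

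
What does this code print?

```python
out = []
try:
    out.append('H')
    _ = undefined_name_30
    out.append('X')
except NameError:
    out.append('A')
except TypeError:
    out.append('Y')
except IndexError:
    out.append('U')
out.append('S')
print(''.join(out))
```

Execution trace: 'H' (try body) → 'A' (except NameError) → 'S' (after the try/except). Output: HAS

Answer: HAS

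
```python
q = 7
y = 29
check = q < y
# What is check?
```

Trace:
`q = 7` → q = 7
`y = 29` → y = 29
`check = q < y` → check = True
So check = True

Answer: True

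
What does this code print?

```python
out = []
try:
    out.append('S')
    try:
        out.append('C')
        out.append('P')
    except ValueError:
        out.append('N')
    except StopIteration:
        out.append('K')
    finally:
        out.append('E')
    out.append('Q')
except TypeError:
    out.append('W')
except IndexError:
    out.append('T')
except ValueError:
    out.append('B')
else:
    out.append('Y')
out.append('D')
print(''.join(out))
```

Execution trace: 'S' (try body) → 'C' (inner try body) → 'P' (inner try body, no exception) → 'E' (inner finally) → 'Q' (try body, no exception) → 'Y' (else) → 'D' (after the try/except). Output: SCPEQYD

Answer: SCPEQYD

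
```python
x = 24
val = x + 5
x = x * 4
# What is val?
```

Trace:
`x = 24` → x = 24
`val = x + 5` → val = 29
`x = x * 4` → x = 96
So val = 29

Answer: 29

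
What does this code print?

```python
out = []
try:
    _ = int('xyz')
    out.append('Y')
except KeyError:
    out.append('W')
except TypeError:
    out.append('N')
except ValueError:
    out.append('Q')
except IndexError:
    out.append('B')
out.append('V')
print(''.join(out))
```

Execution trace: 'Q' (except ValueError) → 'V' (after the try/except). Output: QV

Answer: QV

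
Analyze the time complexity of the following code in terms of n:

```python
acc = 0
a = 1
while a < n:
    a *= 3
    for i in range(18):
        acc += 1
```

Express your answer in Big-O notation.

Each loop level contributes: log n × 1. Multiplying the contributions gives O(log n).

Answer: O(log n)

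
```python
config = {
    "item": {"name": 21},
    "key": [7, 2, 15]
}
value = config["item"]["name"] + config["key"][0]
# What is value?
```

Trace:
`config = { ...` → config = {'item': {'name': 21}, 'key': [7, 2, 15]}
`value = config["item"]["name"] + config["key"][0]` → value = 28
So value = 28

Answer: 28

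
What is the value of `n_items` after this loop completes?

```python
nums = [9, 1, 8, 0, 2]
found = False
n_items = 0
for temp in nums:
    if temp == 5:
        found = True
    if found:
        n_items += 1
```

Count elements after first 5 in [9, 1, 8, 0, 2]
`n_items` takes the values: 0

Answer: 0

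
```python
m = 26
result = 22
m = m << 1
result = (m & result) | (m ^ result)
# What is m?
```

Trace:
`m = 26` → m = 26
`result = 22` → result = 22
`m = m << 1` → m = 52
`result = (m & result) | (m ^ result)` → result = 54
So m = 52

Answer: 52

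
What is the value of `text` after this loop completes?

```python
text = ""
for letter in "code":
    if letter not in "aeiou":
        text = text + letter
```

Remove vowels from 'code'
`text` takes the values: "" → "c" → "cd"

Answer: "cd"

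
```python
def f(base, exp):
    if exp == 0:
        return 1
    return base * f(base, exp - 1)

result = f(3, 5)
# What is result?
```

f(3, 5) = 3 * 3 * 3 * 3 * 3 = 243

Answer: 243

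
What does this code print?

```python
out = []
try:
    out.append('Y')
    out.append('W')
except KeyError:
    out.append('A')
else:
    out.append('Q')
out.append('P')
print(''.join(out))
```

Execution trace: 'Y' (try body) → 'W' (try body, no exception) → 'Q' (else) → 'P' (after the try/except). Output: YWQP

Answer: YWQP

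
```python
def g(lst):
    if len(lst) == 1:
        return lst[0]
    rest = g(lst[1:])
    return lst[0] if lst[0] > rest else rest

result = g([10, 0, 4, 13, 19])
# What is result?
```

Recursive max over [10, 0, 4, 13, 19] = 19

Answer: 19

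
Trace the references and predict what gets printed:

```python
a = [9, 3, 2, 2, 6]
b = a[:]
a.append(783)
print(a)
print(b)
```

Key concept: slice [:] creates copy.
Step by step:
`a = [9, 3, 2, 2, 6]` → a = [9, 3, 2, 2, 6]
`b = a[:]` → b = [9, 3, 2, 2, 6]
`a.append(783)` → a = [9, 3, 2, 2, 6, 783]
`print(a)` → prints [9, 3, 2, 2, 6, 783]
`print(b)` → prints [9, 3, 2, 2, 6]

Answer:
[9, 3, 2, 2, 6, 783]
[9, 3, 2, 2, 6]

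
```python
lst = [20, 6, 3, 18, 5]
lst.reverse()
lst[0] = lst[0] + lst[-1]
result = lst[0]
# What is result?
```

Trace:
`lst = [20, 6, 3, 18, 5]` → lst = [20, 6, 3, 18, 5]
`lst.reverse()` → lst = [5, 18, 3, 6, 20]
`lst[0] = lst[0] + lst[-1]` → lst = [25, 18, 3, 6, 20]
`result = lst[0]` → result = 25
So result = 25

Answer: 25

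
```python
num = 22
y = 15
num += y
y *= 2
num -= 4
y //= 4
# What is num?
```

Trace:
`num = 22` → num = 22
`y = 15` → y = 15
`num += y` → num = 37
`y *= 2` → y = 30
`num -= 4` → num = 33
`y //= 4` → y = 7
So num = 33

Answer: 33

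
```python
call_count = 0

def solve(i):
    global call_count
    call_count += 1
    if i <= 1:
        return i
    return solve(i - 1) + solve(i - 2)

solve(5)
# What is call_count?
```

Calls(i) = 1 + Calls(i-1) + Calls(i-2); Calls(0)=Calls(1)=1. For i=5 this gives 15.

Answer: 15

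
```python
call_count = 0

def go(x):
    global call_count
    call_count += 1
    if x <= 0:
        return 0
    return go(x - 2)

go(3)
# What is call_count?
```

Linear recursion stepping by 2: 3 calls from x=3 down to ≤0.

Answer: 3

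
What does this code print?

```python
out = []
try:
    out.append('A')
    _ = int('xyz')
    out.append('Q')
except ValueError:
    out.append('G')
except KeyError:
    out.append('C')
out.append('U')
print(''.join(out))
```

Execution trace: 'A' (try body) → 'G' (except ValueError) → 'U' (after the try/except). Output: AGU

Answer: AGU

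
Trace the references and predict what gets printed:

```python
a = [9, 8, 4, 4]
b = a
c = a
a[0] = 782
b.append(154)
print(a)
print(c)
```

Key concept: multiple aliases.
Step by step:
`a = [9, 8, 4, 4]` → a = [9, 8, 4, 4]
`b = a` → b = [9, 8, 4, 4] (same object as a)
`c = a` → c = [9, 8, 4, 4] (same object as a, b)
`a[0] = 782` → a = [782, 8, 4, 4] (same object as b, c); b = [782, 8, 4, 4] (same object as a, c); c = [782, 8, 4, 4] (same object as a, b)
`b.append(154)` → a = [782, 8, 4, 4, 154] (same object as b, c); b = [782, 8, 4, 4, 154] (same object as a, c); c = [782, 8, 4, 4, 154] (same object as a, b)
`print(a)` → prints [782, 8, 4, 4, 154]
`print(c)` → prints [782, 8, 4, 4, 154]

Answer:
[782, 8, 4, 4, 154]
[782, 8, 4, 4, 154]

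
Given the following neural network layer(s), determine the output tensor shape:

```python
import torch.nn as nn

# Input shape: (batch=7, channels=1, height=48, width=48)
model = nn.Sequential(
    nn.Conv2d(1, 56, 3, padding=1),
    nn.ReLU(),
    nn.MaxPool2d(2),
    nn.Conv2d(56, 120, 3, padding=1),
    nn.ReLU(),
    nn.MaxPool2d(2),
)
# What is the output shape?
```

Input: (7, 1, 48, 48) -> after first Conv2d: (7, 56, 48, 48) -> after first MaxPool2d: (7, 56, 24, 24) -> after second Conv2d: (7, 120, 24, 24) -> Output: (7, 120, 12, 12)

Answer: (7, 120, 12, 12)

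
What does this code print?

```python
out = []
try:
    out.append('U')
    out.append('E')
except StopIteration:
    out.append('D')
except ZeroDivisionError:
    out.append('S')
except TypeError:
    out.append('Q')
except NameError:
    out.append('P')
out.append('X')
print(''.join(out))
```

Execution trace: 'U' (try body) → 'E' (try body, no exception) → 'X' (after the try/except). Output: UEX

Answer: UEX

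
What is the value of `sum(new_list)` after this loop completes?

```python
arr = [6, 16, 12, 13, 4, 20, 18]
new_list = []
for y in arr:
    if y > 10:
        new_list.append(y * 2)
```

Sum of doubled values > 10
`new_list` takes the values: [] → [32] → [32, 24] → [32, 24, 26] → [32, 24, 26, 40] → [32, 24, 26, 40, 36]
So `sum(new_list)` = 158

Answer: 158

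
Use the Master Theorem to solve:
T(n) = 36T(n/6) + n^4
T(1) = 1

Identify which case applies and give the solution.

a=36, b=6, f(n)=n^4. log_6(36) = 2. Since c=4 > 2 and the regularity condition holds (36(n/6)^4 = (36/6^4)n^4 with 36/6^4 < 1), Case 3 applies: T(n) = Θ(f(n)) = O(n^4).

Answer: O(n^4) - Case 3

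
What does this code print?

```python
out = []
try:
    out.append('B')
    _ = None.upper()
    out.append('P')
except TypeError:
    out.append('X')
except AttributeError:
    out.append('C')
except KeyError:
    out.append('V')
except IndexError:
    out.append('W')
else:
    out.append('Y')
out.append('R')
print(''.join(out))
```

Execution trace: 'B' (try body) → 'C' (except AttributeError) → 'R' (after the try/except). Output: BCR

Answer: BCR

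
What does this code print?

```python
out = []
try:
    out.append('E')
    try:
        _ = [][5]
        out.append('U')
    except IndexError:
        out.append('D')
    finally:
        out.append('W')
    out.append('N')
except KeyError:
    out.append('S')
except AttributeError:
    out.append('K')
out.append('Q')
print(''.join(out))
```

Execution trace: 'E' (try body) → 'D' (inner except IndexError) → 'W' (inner finally) → 'N' (try body, no exception) → 'Q' (after the try/except). Output: EDWNQ

Answer: EDWNQ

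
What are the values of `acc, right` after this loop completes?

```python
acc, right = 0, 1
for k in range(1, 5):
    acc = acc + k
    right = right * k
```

Sum and factorial of 1 to 4
`acc, right` takes the values: (0, 1) → (1, 1) → (3, 1) → (3, 2) → (6, 2) → (6, 6) → (10, 6) → (10, 24)

Answer: 10, 24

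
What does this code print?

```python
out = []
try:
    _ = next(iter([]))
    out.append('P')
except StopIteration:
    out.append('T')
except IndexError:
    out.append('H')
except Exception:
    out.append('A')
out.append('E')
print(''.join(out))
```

Execution trace: 'T' (except StopIteration) → 'E' (after the try/except). Output: TE

Answer: TE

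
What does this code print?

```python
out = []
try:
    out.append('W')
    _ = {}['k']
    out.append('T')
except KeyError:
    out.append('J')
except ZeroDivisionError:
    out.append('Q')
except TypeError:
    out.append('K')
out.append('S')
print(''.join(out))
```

Execution trace: 'W' (try body) → 'J' (except KeyError) → 'S' (after the try/except). Output: WJS

Answer: WJS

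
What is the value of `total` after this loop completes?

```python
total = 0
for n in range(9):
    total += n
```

Sum of 0 to 8 = 36
`total` takes the values: 0 → 1 → 3 → 6 → 10 → 15 → 21 → 28 → 36

Answer: 36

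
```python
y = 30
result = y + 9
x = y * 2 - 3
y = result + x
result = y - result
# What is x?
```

Trace:
`y = 30` → y = 30
`result = y + 9` → result = 39
`x = y * 2 - 3` → x = 57
`y = result + x` → y = 96
`result = y - result` → result = 57
So x = 57

Answer: 57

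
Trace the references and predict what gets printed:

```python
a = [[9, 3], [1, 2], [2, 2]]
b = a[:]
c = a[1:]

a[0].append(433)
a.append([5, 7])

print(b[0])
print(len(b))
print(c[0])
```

Key concept: slice with nested mutation.
Step by step:
`a = [[9, 3], [1, 2], [2, 2]]` → a = [[9, 3], [1, 2], [2, 2]]
`b = a[:]` → b = [[9, 3], [1, 2], [2, 2]]
`c = a[1:]` → c = [[1, 2], [2, 2]]
`a[0].append(433)` → a = [[9, 3, 433], [1, 2], [2, 2]]; b = [[9, 3, 433], [1, 2], [2, 2]]
`a.append([5, 7])` → a = [[9, 3, 433], [1, 2], [2, 2], [5, 7]]
`print(b[0])` → prints [9, 3, 433]
`print(len(b))` → prints 3
`print(c[0])` → prints [1, 2]

Answer:
[9, 3, 433]
3
[1, 2]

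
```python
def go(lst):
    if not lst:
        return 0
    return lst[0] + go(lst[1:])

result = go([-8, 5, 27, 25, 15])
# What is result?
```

(-8) + 5 + 27 + 25 + 15 + 0 = 64

Answer: 64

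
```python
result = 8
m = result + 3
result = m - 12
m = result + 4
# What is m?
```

Trace:
`result = 8` → result = 8
`m = result + 3` → m = 11
`result = m - 12` → result = -1
`m = result + 4` → m = 3
So m = 3

Answer: 3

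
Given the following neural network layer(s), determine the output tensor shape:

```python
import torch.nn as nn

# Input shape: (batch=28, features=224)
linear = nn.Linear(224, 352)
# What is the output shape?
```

Input: (28, 224) -> Output: (28, 352)

Answer: (28, 352)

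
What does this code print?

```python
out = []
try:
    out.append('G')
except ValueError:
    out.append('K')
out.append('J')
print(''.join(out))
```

Execution trace: 'G' (try body, no exception) → 'J' (after the try/except). Output: GJ

Answer: GJ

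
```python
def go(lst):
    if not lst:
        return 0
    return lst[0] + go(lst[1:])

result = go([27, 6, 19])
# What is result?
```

27 + 6 + 19 + 0 = 52

Answer: 52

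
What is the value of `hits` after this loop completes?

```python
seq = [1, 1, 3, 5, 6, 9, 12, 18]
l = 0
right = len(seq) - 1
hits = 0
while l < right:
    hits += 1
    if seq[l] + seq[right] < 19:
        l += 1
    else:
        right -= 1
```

Steps to find pair summing to 19
`hits` takes the values: 0 → 1 → 2 → 3 → 4 → 5 → 6 → 7

Answer: 7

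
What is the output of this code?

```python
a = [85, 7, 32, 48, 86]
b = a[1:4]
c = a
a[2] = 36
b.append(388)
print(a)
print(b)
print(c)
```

Key concept: slice vs alias.
Step by step:
`a = [85, 7, 32, 48, 86]` → a = [85, 7, 32, 48, 86]
`b = a[1:4]` → b = [7, 32, 48]
`c = a` → c = [85, 7, 32, 48, 86] (same object as a)
`a[2] = 36` → a = [85, 7, 36, 48, 86] (same object as c); c = [85, 7, 36, 48, 86] (same object as a)
`b.append(388)` → b = [7, 32, 48, 388]
`print(a)` → prints [85, 7, 36, 48, 86]
`print(b)` → prints [7, 32, 48, 388]
`print(c)` → prints [85, 7, 36, 48, 86]

Answer:
[85, 7, 36, 48, 86]
[7, 32, 48, 388]
[85, 7, 36, 48, 86]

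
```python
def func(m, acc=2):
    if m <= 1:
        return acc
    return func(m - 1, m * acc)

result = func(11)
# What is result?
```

Accumulator trace (n, acc): (11, 2) -> (10, 22) -> (9, 220) -> (8, 1980) -> (7, 15840) -> (6, 110880) -> (5, 665280) -> (4, 3326400) -> (3, 13305600) -> (2, 39916800) -> (1, 79833600) -> return 79833600

Answer: 79833600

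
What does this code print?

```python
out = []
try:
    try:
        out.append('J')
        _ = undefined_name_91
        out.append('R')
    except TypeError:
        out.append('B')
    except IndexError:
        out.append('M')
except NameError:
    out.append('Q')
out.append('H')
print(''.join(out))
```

Execution trace: 'J' (try body) → 'Q' (outer except NameError) → 'H' (after the try/except). Output: JQH

Answer: JQH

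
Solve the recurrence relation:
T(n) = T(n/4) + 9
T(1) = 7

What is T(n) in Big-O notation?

Each step divides n by 4 and adds 9. After log_4(n) steps we reach T(1)=7. So T(n) = 9·log_4(n) + 7 = O(log n).

Answer: O(log n)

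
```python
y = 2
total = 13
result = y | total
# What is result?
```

Trace:
`y = 2` → y = 2
`total = 13` → total = 13
`result = y | total` → result = 15
So result = 15

Answer: 15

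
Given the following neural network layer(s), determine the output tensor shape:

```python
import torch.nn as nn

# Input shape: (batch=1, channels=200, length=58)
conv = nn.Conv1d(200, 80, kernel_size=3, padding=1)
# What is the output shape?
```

Input: (1, 200, 58) -> Output: (1, 80, 58)

Answer: (1, 80, 58)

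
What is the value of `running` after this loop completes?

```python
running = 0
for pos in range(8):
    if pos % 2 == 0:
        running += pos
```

Sum of even numbers 0 to 7
`running` takes the values: 0 → 2 → 6 → 12

Answer: 12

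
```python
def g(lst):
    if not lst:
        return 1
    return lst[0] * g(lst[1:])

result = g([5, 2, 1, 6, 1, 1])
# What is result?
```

Product over [5, 2, 1, 6, 1, 1] = 5 * 2 * 1 * 6 * 1 * 1 = 60

Answer: 60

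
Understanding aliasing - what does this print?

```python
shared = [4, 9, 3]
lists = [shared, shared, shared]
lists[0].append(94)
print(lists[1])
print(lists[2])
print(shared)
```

Key concept: list of same reference.
Step by step:
`shared = [4, 9, 3]` → shared = [4, 9, 3]
`lists = [shared, shared, shared]` → lists = [[4, 9, 3], [4, 9, 3], [4, 9, 3]]
`lists[0].append(94)` → shared = [4, 9, 3, 94]; lists = [[4, 9, 3, 94], [4, 9, 3, 94], [4, 9, 3, 94]]
`print(lists[1])` → prints [4, 9, 3, 94]
`print(lists[2])` → prints [4, 9, 3, 94]
`print(shared)` → prints [4, 9, 3, 94]

Answer:
[4, 9, 3, 94]
[4, 9, 3, 94]
[4, 9, 3, 94]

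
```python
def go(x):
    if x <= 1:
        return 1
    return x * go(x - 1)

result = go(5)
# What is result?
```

go(5) = 5 * 4 * 3 * 2 * 1 = 120

Answer: 120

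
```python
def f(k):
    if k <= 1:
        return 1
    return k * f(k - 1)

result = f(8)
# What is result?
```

f(8) = 8 * 7 * 6 * 5 * 4 * 3 * 2 * 1 = 40320

Answer: 40320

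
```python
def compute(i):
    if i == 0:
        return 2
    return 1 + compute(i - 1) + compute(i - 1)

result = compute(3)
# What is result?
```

compute(i) = 1 + 2·compute(i-1), compute(0)=2. Closed form: (2+1)·2^3 - 1 = 23.

Answer: 23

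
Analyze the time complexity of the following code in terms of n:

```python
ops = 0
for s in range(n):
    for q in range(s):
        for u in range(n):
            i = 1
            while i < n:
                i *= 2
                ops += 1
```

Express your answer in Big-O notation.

Each loop level contributes: n × n × n × log n. Multiplying the contributions gives O(n^3 log n).

Answer: O(n^3 log n)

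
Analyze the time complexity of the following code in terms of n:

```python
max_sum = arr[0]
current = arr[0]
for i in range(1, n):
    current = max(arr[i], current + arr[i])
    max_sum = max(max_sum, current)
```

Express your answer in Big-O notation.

This is Kadane's algorithm for maximum subarray. Time complexity: O(n).

Answer: O(n)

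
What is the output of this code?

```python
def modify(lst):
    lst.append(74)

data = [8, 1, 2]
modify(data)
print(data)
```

Key concept: function modifies passed list.
Step by step:
`data = [8, 1, 2]` → data = [8, 1, 2]
`modify(data)` → data = [8, 1, 2, 74]
`print(data)` → prints [8, 1, 2, 74]

Answer: [8, 1, 2, 74]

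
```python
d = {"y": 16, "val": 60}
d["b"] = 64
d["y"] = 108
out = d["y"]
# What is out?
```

Trace:
`d = {"y": 16, "val": 60}` → d = {'y': 16, 'val': 60}
`d["b"] = 64` → d = {'y': 16, 'val': 60, 'b': 64}
`d["y"] = 108` → d = {'y': 108, 'val': 60, 'b': 64}
`out = d["y"]` → out = 108
So out = 108

Answer: 108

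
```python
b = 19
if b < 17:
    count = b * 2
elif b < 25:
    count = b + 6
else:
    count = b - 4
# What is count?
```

Trace:
`b = 19` → b = 19
`if b < 17: ...` → b < 17 is False, b < 25 is True → count = 25
So count = 25

Answer: 25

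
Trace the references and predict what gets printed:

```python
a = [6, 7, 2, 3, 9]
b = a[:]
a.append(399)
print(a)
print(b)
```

Key concept: slice [:] creates copy.
Step by step:
`a = [6, 7, 2, 3, 9]` → a = [6, 7, 2, 3, 9]
`b = a[:]` → b = [6, 7, 2, 3, 9]
`a.append(399)` → a = [6, 7, 2, 3, 9, 399]
`print(a)` → prints [6, 7, 2, 3, 9, 399]
`print(b)` → prints [6, 7, 2, 3, 9]

Answer:
[6, 7, 2, 3, 9, 399]
[6, 7, 2, 3, 9]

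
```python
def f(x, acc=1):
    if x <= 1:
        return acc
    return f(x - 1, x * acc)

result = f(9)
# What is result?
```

Accumulator trace (n, acc): (9, 1) -> (8, 9) -> (7, 72) -> (6, 504) -> (5, 3024) -> (4, 15120) -> (3, 60480) -> (2, 181440) -> (1, 362880) -> return 362880

Answer: 362880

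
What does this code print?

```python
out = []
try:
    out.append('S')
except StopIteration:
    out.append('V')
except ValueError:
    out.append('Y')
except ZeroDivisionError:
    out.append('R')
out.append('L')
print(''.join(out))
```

Execution trace: 'S' (try body, no exception) → 'L' (after the try/except). Output: SL

Answer: SL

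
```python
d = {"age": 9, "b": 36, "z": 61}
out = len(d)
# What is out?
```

Trace:
`d = {"age": 9, "b": 36, "z": 61}` → d = {'age': 9, 'b': 36, 'z': 61}
`out = len(d)` → out = 3
So out = 3

Answer: 3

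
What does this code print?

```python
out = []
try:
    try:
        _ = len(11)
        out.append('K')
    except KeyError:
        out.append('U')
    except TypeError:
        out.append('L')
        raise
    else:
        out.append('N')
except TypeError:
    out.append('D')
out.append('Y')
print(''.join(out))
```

Execution trace: 'L' (inner except TypeError) → 'D' (outer except TypeError) → 'Y' (after the try/except). Output: LDY

Answer: LDY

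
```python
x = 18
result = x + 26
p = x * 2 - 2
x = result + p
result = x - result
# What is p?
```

Trace:
`x = 18` → x = 18
`result = x + 26` → result = 44
`p = x * 2 - 2` → p = 34
`x = result + p` → x = 78
`result = x - result` → result = 34
So p = 34

Answer: 34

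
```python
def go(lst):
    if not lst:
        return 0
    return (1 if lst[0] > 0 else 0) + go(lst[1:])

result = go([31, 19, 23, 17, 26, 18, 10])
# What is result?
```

Count of positive elements in [31, 19, 23, 17, 26, 18, 10] = 7

Answer: 7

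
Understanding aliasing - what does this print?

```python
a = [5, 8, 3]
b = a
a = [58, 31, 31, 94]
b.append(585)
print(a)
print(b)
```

Key concept: rebinding vs mutation: a is rebound to a new list, b still points at the original.
Step by step:
`a = [5, 8, 3]` → a = [5, 8, 3]
`b = a` → b = [5, 8, 3] (same object as a)
`a = [58, 31, 31, 94]` → a = [58, 31, 31, 94]
`b.append(585)` → b = [5, 8, 3, 585]
`print(a)` → prints [58, 31, 31, 94]
`print(b)` → prints [5, 8, 3, 585]

Answer:
[58, 31, 31, 94]
[5, 8, 3, 585]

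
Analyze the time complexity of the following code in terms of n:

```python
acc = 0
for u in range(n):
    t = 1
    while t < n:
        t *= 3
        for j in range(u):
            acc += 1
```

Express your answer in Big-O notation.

Each loop level contributes: n × log n × n. Multiplying the contributions gives O(n^2 log n).

Answer: O(n^2 log n)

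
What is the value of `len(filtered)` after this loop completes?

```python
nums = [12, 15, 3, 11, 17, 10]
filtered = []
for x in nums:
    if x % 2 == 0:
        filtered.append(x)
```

Count even numbers in [12, 15, 3, 11, 17, 10]
`filtered` takes the values: [] → [12] → [12, 10]
So `len(filtered)` = 2

Answer: 2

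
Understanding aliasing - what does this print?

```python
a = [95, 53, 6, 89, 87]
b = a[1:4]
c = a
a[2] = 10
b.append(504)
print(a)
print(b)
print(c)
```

Key concept: slice vs alias.
Step by step:
`a = [95, 53, 6, 89, 87]` → a = [95, 53, 6, 89, 87]
`b = a[1:4]` → b = [53, 6, 89]
`c = a` → c = [95, 53, 6, 89, 87] (same object as a)
`a[2] = 10` → a = [95, 53, 10, 89, 87] (same object as c); c = [95, 53, 10, 89, 87] (same object as a)
`b.append(504)` → b = [53, 6, 89, 504]
`print(a)` → prints [95, 53, 10, 89, 87]
`print(b)` → prints [53, 6, 89, 504]
`print(c)` → prints [95, 53, 10, 89, 87]

Answer:
[95, 53, 10, 89, 87]
[53, 6, 89, 504]
[95, 53, 10, 89, 87]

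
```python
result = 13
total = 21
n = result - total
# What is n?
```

Trace:
`result = 13` → result = 13
`total = 21` → total = 21
`n = result - total` → n = -8
So n = -8

Answer: -8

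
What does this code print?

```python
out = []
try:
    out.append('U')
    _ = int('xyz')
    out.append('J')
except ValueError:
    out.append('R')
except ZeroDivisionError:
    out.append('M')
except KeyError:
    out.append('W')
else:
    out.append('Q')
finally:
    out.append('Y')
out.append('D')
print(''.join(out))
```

Execution trace: 'U' (try body) → 'R' (except ValueError) → 'Y' (finally) → 'D' (after the try/except). Output: URYD

Answer: URYD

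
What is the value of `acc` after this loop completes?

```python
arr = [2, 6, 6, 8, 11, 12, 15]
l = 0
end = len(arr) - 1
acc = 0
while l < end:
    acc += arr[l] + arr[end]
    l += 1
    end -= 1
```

Sum of pairs from ends
`acc` takes the values: 0 → 17 → 35 → 52

Answer: 52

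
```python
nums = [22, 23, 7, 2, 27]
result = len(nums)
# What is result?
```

Trace:
`nums = [22, 23, 7, 2, 27]` → nums = [22, 23, 7, 2, 27]
`result = len(nums)` → result = 5
So result = 5

Answer: 5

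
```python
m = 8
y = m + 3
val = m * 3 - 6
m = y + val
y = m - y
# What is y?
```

Trace:
`m = 8` → m = 8
`y = m + 3` → y = 11
`val = m * 3 - 6` → val = 18
`m = y + val` → m = 29
`y = m - y` → y = 18
So y = 18

Answer: 18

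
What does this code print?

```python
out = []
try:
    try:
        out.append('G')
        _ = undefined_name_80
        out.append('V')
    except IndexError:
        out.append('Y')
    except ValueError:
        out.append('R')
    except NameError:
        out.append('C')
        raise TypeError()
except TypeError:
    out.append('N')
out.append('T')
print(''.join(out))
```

Execution trace: 'G' (inner try body) → 'C' (inner except NameError) → 'N' (outer except TypeError) → 'T' (after the try/except). Output: GCNT

Answer: GCNT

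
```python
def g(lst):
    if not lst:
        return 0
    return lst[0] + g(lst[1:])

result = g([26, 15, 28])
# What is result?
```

26 + 15 + 28 + 0 = 69

Answer: 69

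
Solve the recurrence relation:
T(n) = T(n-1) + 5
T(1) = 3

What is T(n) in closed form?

Unrolling: T(n) = T(1) + 5·(n-1) = 3 + 5(n-1) = 5n - 2.

Answer: T(n) = 5n - 2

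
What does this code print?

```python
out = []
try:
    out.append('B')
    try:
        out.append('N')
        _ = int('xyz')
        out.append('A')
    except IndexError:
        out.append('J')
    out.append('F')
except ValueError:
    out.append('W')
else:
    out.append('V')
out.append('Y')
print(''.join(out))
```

Execution trace: 'B' (try body) → 'N' (inner try body) → 'W' (except ValueError) → 'Y' (after the try/except). Output: BNWY

Answer: BNWY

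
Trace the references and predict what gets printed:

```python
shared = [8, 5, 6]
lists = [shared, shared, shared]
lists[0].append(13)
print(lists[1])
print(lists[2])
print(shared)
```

Key concept: list of same reference.
Step by step:
`shared = [8, 5, 6]` → shared = [8, 5, 6]
`lists = [shared, shared, shared]` → lists = [[8, 5, 6], [8, 5, 6], [8, 5, 6]]
`lists[0].append(13)` → shared = [8, 5, 6, 13]; lists = [[8, 5, 6, 13], [8, 5, 6, 13], [8, 5, 6, 13]]
`print(lists[1])` → prints [8, 5, 6, 13]
`print(lists[2])` → prints [8, 5, 6, 13]
`print(shared)` → prints [8, 5, 6, 13]

Answer:
[8, 5, 6, 13]
[8, 5, 6, 13]
[8, 5, 6, 13]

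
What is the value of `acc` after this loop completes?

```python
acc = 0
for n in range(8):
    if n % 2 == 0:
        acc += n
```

Sum of even numbers 0 to 7
`acc` takes the values: 0 → 2 → 6 → 12

Answer: 12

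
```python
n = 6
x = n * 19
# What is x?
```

Trace:
`n = 6` → n = 6
`x = n * 19` → x = 114
So x = 114

Answer: 114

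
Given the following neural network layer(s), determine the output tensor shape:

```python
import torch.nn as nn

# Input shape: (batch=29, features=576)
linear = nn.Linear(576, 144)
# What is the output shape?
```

Input: (29, 576) -> Output: (29, 144)

Answer: (29, 144)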